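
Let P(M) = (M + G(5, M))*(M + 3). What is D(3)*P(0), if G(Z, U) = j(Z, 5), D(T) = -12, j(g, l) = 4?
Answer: -144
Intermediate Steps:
G(Z, U) = 4
P(M) = (3 + M)*(4 + M) (P(M) = (M + 4)*(M + 3) = (4 + M)*(3 + M) = (3 + M)*(4 + M))
D(3)*P(0) = -12*(12 + 0**2 + 7*0) = -12*(12 + 0 + 0) = -12*12 = -144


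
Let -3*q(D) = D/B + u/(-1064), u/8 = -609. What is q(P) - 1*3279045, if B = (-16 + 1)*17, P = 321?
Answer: -15886978387/4845 ≈ -3.2790e+6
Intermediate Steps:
u = -4872 (u = 8*(-609) = -4872)
B = -255 (B = -15*17 = -255)
q(D) = -29/19 + D/765 (q(D) = -(D/(-255) - 4872/(-1064))/3 = -(D*(-1/255) - 4872*(-1/1064))/3 = -(-D/255 + 87/19)/3 = -(87/19 - D/255)/3 = -29/19 + D/765)
q(P) - 1*3279045 = (-29/19 + (1/765)*321) - 1*3279045 = (-29/19 + 107/255) - 3279045 = -5362/4845 - 3279045 = -15886978387/4845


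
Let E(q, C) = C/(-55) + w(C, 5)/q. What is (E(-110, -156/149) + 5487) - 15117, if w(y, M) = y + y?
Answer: -78917538/8195 ≈ -9630.0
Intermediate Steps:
w(y, M) = 2*y
E(q, C) = -C/55 + 2*C/q (E(q, C) = C/(-55) + (2*C)/q = C*(-1/55) + 2*C/q = -C/55 + 2*C/q)
(E(-110, -156/149) + 5487) - 15117 = ((1/55)*(-156/149)*(110 - 1*(-110))/(-110) + 5487) - 15117 = ((1/55)*(-156*1/149)*(-1/110)*(110 + 110) + 5487) - 15117 = ((1/55)*(-156/149)*(-1/110)*220 + 5487) - 15117 = (312/8195 + 5487) - 15117 = 44966277/8195 - 15117 = -78917538/8195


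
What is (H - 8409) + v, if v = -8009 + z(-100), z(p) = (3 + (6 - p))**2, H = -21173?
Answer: -25710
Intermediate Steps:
z(p) = (9 - p)**2
v = 3872 (v = -8009 + (-9 - 100)**2 = -8009 + (-109)**2 = -8009 + 11881 = 3872)
(H - 8409) + v = (-21173 - 8409) + 3872 = -29582 + 3872 = -25710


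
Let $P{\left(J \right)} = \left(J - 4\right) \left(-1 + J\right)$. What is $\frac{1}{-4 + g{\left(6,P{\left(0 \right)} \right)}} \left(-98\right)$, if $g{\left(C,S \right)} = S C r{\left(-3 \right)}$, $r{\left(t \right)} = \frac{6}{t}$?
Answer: $\frac{49}{26} \approx 1.8846$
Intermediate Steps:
$P{\left(J \right)} = \left(-1 + J\right) \left(-4 + J\right)$ ($P{\left(J \right)} = \left(-4 + J\right) \left(-1 + J\right) = \left(-1 + J\right) \left(-4 + J\right)$)
$g{\left(C,S \right)} = - 2 C S$ ($g{\left(C,S \right)} = S C \frac{6}{-3} = C S 6 \left(- \frac{1}{3}\right) = C S \left(-2\right) = - 2 C S$)
$\frac{1}{-4 + g{\left(6,P{\left(0 \right)} \right)}} \left(-98\right) = \frac{1}{-4 - 12 \left(4 + 0^{2} - 0\right)} \left(-98\right) = \frac{1}{-4 - 12 \left(4 + 0 + 0\right)} \left(-98\right) = \frac{1}{-4 - 12 \cdot 4} \left(-98\right) = \frac{1}{-4 - 48} \left(-98\right) = \frac{1}{-52} \left(-98\right) = \left(- \frac{1}{52}\right) \left(-98\right) = \frac{49}{26}$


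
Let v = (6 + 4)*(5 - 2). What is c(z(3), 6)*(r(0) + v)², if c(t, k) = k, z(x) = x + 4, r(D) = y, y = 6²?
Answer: 26136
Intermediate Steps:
y = 36
v = 30 (v = 10*3 = 30)
r(D) = 36
z(x) = 4 + x
c(z(3), 6)*(r(0) + v)² = 6*(36 + 30)² = 6*66² = 6*4356 = 26136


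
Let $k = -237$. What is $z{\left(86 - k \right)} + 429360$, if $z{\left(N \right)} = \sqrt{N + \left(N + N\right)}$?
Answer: $429360 + \sqrt{969} \approx 4.2939 \cdot 10^{5}$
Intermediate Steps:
$z{\left(N \right)} = \sqrt{3} \sqrt{N}$ ($z{\left(N \right)} = \sqrt{N + 2 N} = \sqrt{3 N} = \sqrt{3} \sqrt{N}$)
$z{\left(86 - k \right)} + 429360 = \sqrt{3} \sqrt{86 - -237} + 429360 = \sqrt{3} \sqrt{86 + 237} + 429360 = \sqrt{3} \sqrt{323} + 429360 = \sqrt{969} + 429360 = 429360 + \sqrt{969}$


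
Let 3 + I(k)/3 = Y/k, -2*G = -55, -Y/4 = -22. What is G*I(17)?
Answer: 6105/34 ≈ 179.56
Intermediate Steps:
Y = 88 (Y = -4*(-22) = 88)
G = 55/2 (G = -½*(-55) = 55/2 ≈ 27.500)
I(k) = -9 + 264/k (I(k) = -9 + 3*(88/k) = -9 + 264/k)
G*I(17) = 55*(-9 + 264/17)/2 = (55/2)*(111/17) = 6105/34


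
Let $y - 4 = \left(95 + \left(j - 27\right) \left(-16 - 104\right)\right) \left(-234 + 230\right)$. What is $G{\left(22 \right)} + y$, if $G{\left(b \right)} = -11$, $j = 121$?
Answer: $44733$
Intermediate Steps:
$y = 44744$ ($y = 4 + \left(95 + \left(121 - 27\right) \left(-16 - 104\right)\right) \left(-234 + 230\right) = 4 + \left(95 + 94 \left(-120\right)\right) \left(-4\right) = 4 + \left(95 - 11280\right) \left(-4\right) = 4 - -44740 = 4 + 44740 = 44744$)
$G{\left(22 \right)} + y = -11 + 44744 = 44733$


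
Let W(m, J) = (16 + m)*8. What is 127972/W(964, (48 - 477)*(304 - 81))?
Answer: 31993/1960 ≈ 16.323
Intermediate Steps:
W(m, J) = 128 + 8*m
127972/W(964, (48 - 477)*(304 - 81)) = 127972/(128 + 8*964) = 127972/(128 + 7712) = 127972/7840 = 127972*(1/7840) = 31993/1960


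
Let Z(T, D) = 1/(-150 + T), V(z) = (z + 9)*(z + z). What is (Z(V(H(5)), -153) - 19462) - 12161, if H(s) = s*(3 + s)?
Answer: -119218709/3770 ≈ -31623.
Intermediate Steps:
V(z) = 2*z*(9 + z) (V(z) = (9 + z)*(2*z) = 2*z*(9 + z))
(Z(V(H(5)), -153) - 19462) - 12161 = (1/(-150 + 2*(5*(3 + 5))*(9 + 5*(3 + 5))) - 19462) - 12161 = (1/(-150 + 2*(5*8)*(9 + 5*8)) - 19462) - 12161 = (1/(-150 + 2*40*(9 + 40)) - 19462) - 12161 = (1/(-150 + 2*40*49) - 19462) - 12161 = (1/(-150 + 3920) - 19462) - 12161 = (1/3770 - 19462) - 12161 = -73371739/3770 - 12161 = -119218709/3770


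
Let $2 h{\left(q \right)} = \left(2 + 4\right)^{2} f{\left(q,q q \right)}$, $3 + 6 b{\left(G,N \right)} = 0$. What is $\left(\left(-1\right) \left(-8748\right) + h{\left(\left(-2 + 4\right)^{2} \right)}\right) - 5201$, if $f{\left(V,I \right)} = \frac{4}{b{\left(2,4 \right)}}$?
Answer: $3403$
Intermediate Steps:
$b{\left(G,N \right)} = - \frac{1}{2}$ ($b{\left(G,N \right)} = - \frac{1}{2} + \frac{1}{6} \cdot 0 = - \frac{1}{2} + 0 = - \frac{1}{2}$)
$f{\left(V,I \right)} = -8$ ($f{\left(V,I \right)} = \frac{4}{- \frac{1}{2}} = 4 \left(-2\right) = -8$)
$h{\left(q \right)} = -144$ ($h{\left(q \right)} = \frac{\left(2 + 4\right)^{2} \left(-8\right)}{2} = \frac{6^{2} \left(-8\right)}{2} = \frac{36 \left(-8\right)}{2} = \frac{1}{2} \left(-288\right) = -144$)
$\left(\left(-1\right) \left(-8748\right) + h{\left(\left(-2 + 4\right)^{2} \right)}\right) - 5201 = \left(\left(-1\right) \left(-8748\right) - 144\right) - 5201 = \left(8748 - 144\right) - 5201 = 8604 - 5201 = 3403$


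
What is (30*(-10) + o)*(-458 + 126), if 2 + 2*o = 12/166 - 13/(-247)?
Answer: 1898314/19 ≈ 99911.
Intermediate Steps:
o = -2957/3154 (o = -1 + (12/166 - 13/(-247))/2 = -1 + (12*(1/166) - 13*(-1/247))/2 = -1 + (6/83 + 1/19)/2 = -1 + (½)*(197/1577) = -1 + 197/3154 = -2957/3154 ≈ -0.93754)
(30*(-10) + o)*(-458 + 126) = (30*(-10) - 2957/3154)*(-458 + 126) = (-300 - 2957/3154)*(-332) = -949157/3154*(-332) = 1898314/19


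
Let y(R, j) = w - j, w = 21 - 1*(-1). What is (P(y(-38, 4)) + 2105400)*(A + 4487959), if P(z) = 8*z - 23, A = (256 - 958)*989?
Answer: 7987675012801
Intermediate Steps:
w = 22 (w = 21 + 1 = 22)
y(R, j) = 22 - j
A = -694278 (A = -702*989 = -694278)
P(z) = -23 + 8*z
(P(y(-38, 4)) + 2105400)*(A + 4487959) = ((-23 + 8*(22 - 1*4)) + 2105400)*(-694278 + 4487959) = ((-23 + 8*(22 - 4)) + 2105400)*3793681 = ((-23 + 8*18) + 2105400)*3793681 = ((-23 + 144) + 2105400)*3793681 = (121 + 2105400)*3793681 = 2105521*3793681 = 7987675012801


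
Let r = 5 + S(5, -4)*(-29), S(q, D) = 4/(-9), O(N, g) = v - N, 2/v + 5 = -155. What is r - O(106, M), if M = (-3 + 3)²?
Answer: 89209/720 ≈ 123.90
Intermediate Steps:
v = -1/80 (v = 2/(-5 - 155) = 2/(-160) = 2*(-1/160) = -1/80 ≈ -0.012500)
M = 0 (M = 0² = 0)
O(N, g) = -1/80 - N
S(q, D) = -4/9 (S(q, D) = 4*(-⅑) = -4/9)
r = 161/9 (r = 5 - 4/9*(-29) = 5 + 116/9 = 161/9 ≈ 17.889)
r - O(106, M) = 161/9 - (-1/80 - 1*106) = 161/9 - (-1/80 - 106) = 161/9 - 1*(-8481/80) = 161/9 + 8481/80 = 89209/720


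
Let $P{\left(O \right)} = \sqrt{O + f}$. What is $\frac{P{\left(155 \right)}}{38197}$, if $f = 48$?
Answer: $\frac{\sqrt{203}}{38197} \approx 0.00037301$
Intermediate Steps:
$P{\left(O \right)} = \sqrt{48 + O}$ ($P{\left(O \right)} = \sqrt{O + 48} = \sqrt{48 + O}$)
$\frac{P{\left(155 \right)}}{38197} = \frac{\sqrt{48 + 155}}{38197} = \sqrt{203} \cdot \frac{1}{38197} = \frac{\sqrt{203}}{38197}$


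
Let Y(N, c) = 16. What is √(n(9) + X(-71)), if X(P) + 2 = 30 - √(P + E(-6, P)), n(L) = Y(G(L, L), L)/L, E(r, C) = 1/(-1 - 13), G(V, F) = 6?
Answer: √(52528 - 126*I*√13930)/42 ≈ 5.5103 - 0.76497*I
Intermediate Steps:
E(r, C) = -1/14 (E(r, C) = 1/(-14) = -1/14)
n(L) = 16/L
X(P) = 28 - √(-1/14 + P) (X(P) = -2 + (30 - √(P - 1/14)) = -2 + (30 - √(-1/14 + P)) = 28 - √(-1/14 + P))
√(n(9) + X(-71)) = √(16/9 + (28 - √(-14 + 196*(-71))/14)) = √(16*(⅑) + (28 - √(-14 - 13916)/14)) = √(16/9 + (28 - I*√13930/14)) = √(268/9 - I*√13930/14)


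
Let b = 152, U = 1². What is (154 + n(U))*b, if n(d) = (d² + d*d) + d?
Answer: 23864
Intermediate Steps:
U = 1
n(d) = d + 2*d² (n(d) = (d² + d²) + d = 2*d² + d = d + 2*d²)
(154 + n(U))*b = (154 + 1*(1 + 2*1))*152 = (154 + 1*(1 + 2))*152 = (154 + 1*3)*152 = (154 + 3)*152 = 157*152 = 23864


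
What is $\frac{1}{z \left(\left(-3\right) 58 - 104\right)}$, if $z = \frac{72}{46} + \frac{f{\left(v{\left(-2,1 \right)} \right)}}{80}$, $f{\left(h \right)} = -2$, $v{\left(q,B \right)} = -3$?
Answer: $- \frac{460}{196963} \approx -0.0023355$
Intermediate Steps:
$z = \frac{1417}{920}$ ($z = \frac{72}{46} - \frac{2}{80} = 72 \cdot \frac{1}{46} - \frac{1}{40} = \frac{36}{23} - \frac{1}{40} = \frac{1417}{920} \approx 1.5402$)
$\frac{1}{z \left(\left(-3\right) 58 - 104\right)} = \frac{1}{\frac{1417}{920} \left(\left(-3\right) 58 - 104\right)} = \frac{1}{\frac{1417}{920} \left(-174 - 104\right)} = \frac{1}{\frac{1417}{920} \left(-278\right)} = \frac{1}{- \frac{196963}{460}} = - \frac{460}{196963}$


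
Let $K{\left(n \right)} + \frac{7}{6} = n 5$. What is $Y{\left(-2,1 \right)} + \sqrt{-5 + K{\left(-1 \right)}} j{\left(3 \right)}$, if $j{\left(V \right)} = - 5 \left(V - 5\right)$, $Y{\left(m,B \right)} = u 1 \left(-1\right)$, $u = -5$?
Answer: $5 + \frac{5 i \sqrt{402}}{3} \approx 5.0 + 33.417 i$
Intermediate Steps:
$K{\left(n \right)} = - \frac{7}{6} + 5 n$ ($K{\left(n \right)} = - \frac{7}{6} + n 5 = - \frac{7}{6} + 5 n$)
$Y{\left(m,B \right)} = 5$ ($Y{\left(m,B \right)} = \left(-5\right) 1 \left(-1\right) = \left(-5\right) \left(-1\right) = 5$)
$j{\left(V \right)} = 25 - 5 V$ ($j{\left(V \right)} = - 5 \left(-5 + V\right) = 25 - 5 V$)
$Y{\left(-2,1 \right)} + \sqrt{-5 + K{\left(-1 \right)}} j{\left(3 \right)} = 5 + \sqrt{-5 + \left(- \frac{7}{6} + 5 \left(-1\right)\right)} \left(25 - 15\right) = 5 + \sqrt{-5 - \frac{37}{6}} \left(25 - 15\right) = 5 + \sqrt{-5 - \frac{37}{6}} \cdot 10 = 5 + \sqrt{- \frac{67}{6}} \cdot 10 = 5 + \frac{i \sqrt{402}}{6} \cdot 10 = 5 + \frac{5 i \sqrt{402}}{3}$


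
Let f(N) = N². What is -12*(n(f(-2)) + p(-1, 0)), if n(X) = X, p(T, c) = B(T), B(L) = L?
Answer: -36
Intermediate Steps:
p(T, c) = T
-12*(n(f(-2)) + p(-1, 0)) = -12*((-2)² - 1) = -12*(4 - 1) = -12*3 = -36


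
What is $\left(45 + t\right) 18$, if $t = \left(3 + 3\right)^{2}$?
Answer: $1458$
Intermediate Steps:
$t = 36$ ($t = 6^{2} = 36$)
$\left(45 + t\right) 18 = \left(45 + 36\right) 18 = 81 \cdot 18 = 1458$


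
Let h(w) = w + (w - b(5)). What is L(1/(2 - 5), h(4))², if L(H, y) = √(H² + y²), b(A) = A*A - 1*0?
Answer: 2602/9 ≈ 289.11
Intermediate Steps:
b(A) = A² (b(A) = A² + 0 = A²)
h(w) = -25 + 2*w (h(w) = w + (w - 1*5²) = w + (w - 1*25) = w + (w - 25) = w + (-25 + w) = -25 + 2*w)
L(1/(2 - 5), h(4))² = (√((1/(2 - 5))² + (-25 + 2*4)²))² = (√((1/(-3))² + (-25 + 8)²))² = (√((-⅓)² + (-17)²))² = (√(⅑ + 289))² = (√(2602/9))² = (√2602/3)² = 2602/9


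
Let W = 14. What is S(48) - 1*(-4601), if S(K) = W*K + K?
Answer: 5321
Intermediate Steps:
S(K) = 15*K (S(K) = 14*K + K = 15*K)
S(48) - 1*(-4601) = 15*48 - 1*(-4601) = 720 + 4601 = 5321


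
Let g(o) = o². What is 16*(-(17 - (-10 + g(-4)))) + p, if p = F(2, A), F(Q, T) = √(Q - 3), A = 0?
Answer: -176 + I ≈ -176.0 + 1.0*I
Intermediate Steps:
F(Q, T) = √(-3 + Q)
p = I (p = √(-3 + 2) = √(-1) = I ≈ 1.0*I)
16*(-(17 - (-10 + g(-4)))) + p = 16*(-(17 - (-10 + (-4)²))) + I = 16*(-(17 - (-10 + 16))) + I = 16*(-(17 - 1*6)) + I = 16*(-(17 - 6)) + I = 16*(-1*11) + I = 16*(-11) + I = -176 + I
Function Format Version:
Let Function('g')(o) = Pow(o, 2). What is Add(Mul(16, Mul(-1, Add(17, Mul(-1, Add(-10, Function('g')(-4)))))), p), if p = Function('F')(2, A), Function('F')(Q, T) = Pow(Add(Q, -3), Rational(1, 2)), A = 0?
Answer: Add(-176, I) ≈ Add(-176.00, Mul(1.0000, I))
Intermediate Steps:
Function('F')(Q, T) = Pow(Add(-3, Q), Rational(1, 2))
p = I (p = Pow(Add(-3, 2), Rational(1, 2)) = Pow(-1, Rational(1, 2)) = I ≈ Mul(1.0000, I))
Add(Mul(16, Mul(-1, Add(17, Mul(-1, Add(-10, Function('g')(-4)))))), p) = Add(Mul(16, Mul(-1, Add(17, Mul(-1, Add(-10, Pow(-4, 2)))))), I) = Add(Mul(16, Mul(-1, Add(17, Mul(-1, Add(-10, 16))))), I) = Add(Mul(16, Mul(-1, Add(17, Mul(-1, 6)))), I) = Add(Mul(16, Mul(-1, Add(17, -6))), I) = Add(Mul(16, Mul(-1, 11)), I) = Add(Mul(16, -11), I) = Add(-176, I)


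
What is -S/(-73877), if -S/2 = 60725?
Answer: -121450/73877 ≈ -1.6439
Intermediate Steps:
S = -121450 (S = -2*60725 = -121450)
-S/(-73877) = -1*(-121450)/(-73877) = 121450*(-1/73877) = -121450/73877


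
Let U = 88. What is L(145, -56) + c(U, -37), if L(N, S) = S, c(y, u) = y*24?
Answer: 2056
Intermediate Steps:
c(y, u) = 24*y
L(145, -56) + c(U, -37) = -56 + 24*88 = -56 + 2112 = 2056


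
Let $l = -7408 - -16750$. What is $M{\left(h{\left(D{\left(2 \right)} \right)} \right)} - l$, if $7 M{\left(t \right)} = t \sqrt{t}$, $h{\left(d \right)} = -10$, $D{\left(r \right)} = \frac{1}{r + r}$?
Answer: $-9342 - \frac{10 i \sqrt{10}}{7} \approx -9342.0 - 4.5175 i$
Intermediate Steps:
$D{\left(r \right)} = \frac{1}{2 r}$
$M{\left(t \right)} = \frac{t^{\frac{3}{2}}}{7}$ ($M{\left(t \right)} = \frac{t \sqrt{t}}{7} = \frac{t^{\frac{3}{2}}}{7}$)
$l = 9342$ ($l = -7408 + 16750 = 9342$)
$M{\left(h{\left(D{\left(2 \right)} \right)} \right)} - l = \frac{\left(-10\right)^{\frac{3}{2}}}{7} - 9342 = \frac{\left(-10\right) i \sqrt{10}}{7} - 9342 = - \frac{10 i \sqrt{10}}{7} - 9342 = -9342 - \frac{10 i \sqrt{10}}{7}$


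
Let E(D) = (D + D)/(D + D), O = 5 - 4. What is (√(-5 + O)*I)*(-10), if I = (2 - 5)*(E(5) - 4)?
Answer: -180*I ≈ -180.0*I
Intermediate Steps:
O = 1
E(D) = 1 (E(D) = (2*D)/((2*D)) = (2*D)*(1/(2*D)) = 1)
I = 9 (I = (2 - 5)*(1 - 4) = -3*(-3) = 9)
(√(-5 + O)*I)*(-10) = (√(-5 + 1)*9)*(-10) = (√(-4)*9)*(-10) = ((2*I)*9)*(-10) = (18*I)*(-10) = -180*I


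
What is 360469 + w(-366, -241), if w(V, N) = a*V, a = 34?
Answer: 348025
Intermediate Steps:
w(V, N) = 34*V
360469 + w(-366, -241) = 360469 + 34*(-366) = 360469 - 12444 = 348025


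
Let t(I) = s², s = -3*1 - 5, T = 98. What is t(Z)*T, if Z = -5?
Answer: 6272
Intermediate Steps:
s = -8 (s = -3 - 5 = -8)
t(I) = 64 (t(I) = (-8)² = 64)
t(Z)*T = 64*98 = 6272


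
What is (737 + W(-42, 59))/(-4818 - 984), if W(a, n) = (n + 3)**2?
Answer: -1527/1934 ≈ -0.78956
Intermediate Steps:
W(a, n) = (3 + n)**2
(737 + W(-42, 59))/(-4818 - 984) = (737 + (3 + 59)**2)/(-4818 - 984) = (737 + 62**2)/(-5802) = (737 + 3844)*(-1/5802) = 4581*(-1/5802) = -1527/1934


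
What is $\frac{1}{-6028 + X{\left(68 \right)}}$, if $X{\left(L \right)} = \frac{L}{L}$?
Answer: $- \frac{1}{6027} \approx -0.00016592$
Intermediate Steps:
$X{\left(L \right)} = 1$
$\frac{1}{-6028 + X{\left(68 \right)}} = \frac{1}{-6028 + 1} = \frac{1}{-6027} = - \frac{1}{6027}$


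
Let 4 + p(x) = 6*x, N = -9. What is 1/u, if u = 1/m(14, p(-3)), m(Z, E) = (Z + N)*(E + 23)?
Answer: 5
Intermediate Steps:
p(x) = -4 + 6*x
m(Z, E) = (-9 + Z)*(23 + E) (m(Z, E) = (Z - 9)*(E + 23) = (-9 + Z)*(23 + E))
u = 1/5 (u = 1/(-207 - 9*(-4 + 6*(-3)) + 23*14 + (-4 + 6*(-3))*14) = 1/(-207 - 9*(-4 - 18) + 322 + (-4 - 18)*14) = 1/(-207 - 9*(-22) + 322 - 22*14) = 1/(-207 + 198 + 322 - 308) = 1/5 ≈ 0.20000)
1/u = 1/(1/5) = 5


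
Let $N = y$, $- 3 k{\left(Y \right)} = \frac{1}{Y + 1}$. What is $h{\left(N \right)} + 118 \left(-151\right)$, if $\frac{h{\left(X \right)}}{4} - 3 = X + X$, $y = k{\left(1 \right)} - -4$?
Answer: $- \frac{53326}{3} \approx -17775.0$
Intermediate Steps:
$k{\left(Y \right)} = - \frac{1}{3 \left(1 + Y\right)}$ ($k{\left(Y \right)} = - \frac{1}{3 \left(Y + 1\right)} = - \frac{1}{3 \left(1 + Y\right)}$)
$y = \frac{23}{6}$ ($y = - \frac{1}{3 + 3 \cdot 1} - -4 = - \frac{1}{3 + 3} + 4 = - \frac{1}{6} + 4 = \frac{23}{6} \approx 3.8333$)
$N = \frac{23}{6} \approx 3.8333$
$h{\left(X \right)} = 12 + 8 X$ ($h{\left(X \right)} = 12 + 4 \left(X + X\right) = 12 + 4 \cdot 2 X = 12 + 8 X$)
$h{\left(N \right)} + 118 \left(-151\right) = \left(12 + 8 \cdot \frac{23}{6}\right) + 118 \left(-151\right) = \left(12 + \frac{92}{3}\right) - 17818 = \frac{128}{3} - 17818 = - \frac{53326}{3}$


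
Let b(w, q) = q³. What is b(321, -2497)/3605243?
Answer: -15568817473/3605243 ≈ -4318.4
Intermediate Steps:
b(321, -2497)/3605243 = (-2497)³/3605243 = -15568817473*1/3605243 = -15568817473/3605243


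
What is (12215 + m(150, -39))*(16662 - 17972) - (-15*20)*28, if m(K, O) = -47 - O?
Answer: -15982770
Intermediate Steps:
(12215 + m(150, -39))*(16662 - 17972) - (-15*20)*28 = (12215 + (-47 - 1*(-39)))*(16662 - 17972) - (-15*20)*28 = (12215 + (-47 + 39))*(-1310) - (-300)*28 = (12215 - 8)*(-1310) - 1*(-8400) = 12207*(-1310) + 8400 = -15991170 + 8400 = -15982770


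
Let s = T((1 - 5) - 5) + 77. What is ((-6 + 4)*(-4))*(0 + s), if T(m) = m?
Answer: 544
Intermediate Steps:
s = 68 (s = ((1 - 5) - 5) + 77 = (-4 - 5) + 77 = -9 + 77 = 68)
((-6 + 4)*(-4))*(0 + s) = ((-6 + 4)*(-4))*(0 + 68) = -2*(-4)*68 = 8*68 = 544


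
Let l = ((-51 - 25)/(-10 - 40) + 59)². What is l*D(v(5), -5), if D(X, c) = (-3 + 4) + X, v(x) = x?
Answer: 13735014/625 ≈ 21976.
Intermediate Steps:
D(X, c) = 1 + X
l = 2289169/625 (l = (-76/(-50) + 59)² = (-76*(-1/50) + 59)² = (38/25 + 59)² = (1513/25)² = 2289169/625 ≈ 3662.7)
l*D(v(5), -5) = 2289169*(1 + 5)/625 = (2289169/625)*6 = 13735014/625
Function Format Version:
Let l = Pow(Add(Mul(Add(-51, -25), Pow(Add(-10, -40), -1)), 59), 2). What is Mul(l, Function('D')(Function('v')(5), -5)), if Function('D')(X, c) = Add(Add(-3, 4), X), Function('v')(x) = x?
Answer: Rational(13735014, 625) ≈ 21976.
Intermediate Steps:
Function('D')(X, c) = Add(1, X)
l = Rational(2289169, 625) (l = Pow(Add(Mul(-76, Pow(-50, -1)), 59), 2) = Pow(Add(Mul(-76, Rational(-1, 50)), 59), 2) = Pow(Add(Rational(38, 25), 59), 2) = Pow(Rational(1513, 25), 2) = Rational(2289169, 625) ≈ 3662.7)
Mul(l, Function('D')(Function('v')(5), -5)) = Mul(Rational(2289169, 625), Add(1, 5)) = Mul(Rational(2289169, 625), 6) = Rational(13735014, 625)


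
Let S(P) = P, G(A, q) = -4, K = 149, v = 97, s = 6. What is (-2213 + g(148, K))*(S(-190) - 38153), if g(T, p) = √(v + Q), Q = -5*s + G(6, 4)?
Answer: 84853059 - 115029*√7 ≈ 8.4549e+7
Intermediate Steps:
Q = -34 (Q = -5*6 - 4 = -30 - 4 = -34)
g(T, p) = 3*√7 (g(T, p) = √(97 - 34) = √63 = 3*√7)
(-2213 + g(148, K))*(S(-190) - 38153) = (-2213 + 3*√7)*(-190 - 38153) = (-2213 + 3*√7)*(-38343) = 84853059 - 115029*√7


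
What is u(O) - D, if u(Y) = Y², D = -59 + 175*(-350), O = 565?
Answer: 380534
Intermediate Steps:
D = -61309 (D = -59 - 61250 = -61309)
u(O) - D = 565² - 1*(-61309) = 319225 + 61309 = 380534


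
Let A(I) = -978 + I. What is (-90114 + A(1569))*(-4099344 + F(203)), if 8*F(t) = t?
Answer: 2935866410127/8 ≈ 3.6698e+11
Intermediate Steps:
F(t) = t/8
(-90114 + A(1569))*(-4099344 + F(203)) = (-90114 + (-978 + 1569))*(-4099344 + (⅛)*203) = (-90114 + 591)*(-4099344 + 203/8) = -89523*(-32794549/8) = 2935866410127/8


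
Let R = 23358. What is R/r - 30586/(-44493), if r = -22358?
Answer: -177712853/497387247 ≈ -0.35729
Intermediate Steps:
R/r - 30586/(-44493) = 23358/(-22358) - 30586/(-44493) = 23358*(-1/22358) - 30586*(-1/44493) = -11679/11179 + 30586/44493 = -177712853/497387247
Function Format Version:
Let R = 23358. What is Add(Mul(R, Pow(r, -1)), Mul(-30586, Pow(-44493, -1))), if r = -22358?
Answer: Rational(-177712853, 497387247) ≈ -0.35729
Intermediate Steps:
Add(Mul(R, Pow(r, -1)), Mul(-30586, Pow(-44493, -1))) = Add(Mul(23358, Pow(-22358, -1)), Mul(-30586, Pow(-44493, -1))) = Add(Mul(23358, Rational(-1, 22358)), Mul(-30586, Rational(-1, 44493))) = Add(Rational(-11679, 11179), Rational(30586, 44493)) = Rational(-177712853, 497387247)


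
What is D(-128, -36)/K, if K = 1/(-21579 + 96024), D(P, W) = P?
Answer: -9528960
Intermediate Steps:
K = 1/74445 ≈ 1.3433e-5
D(-128, -36)/K = -128/1/74445 = -128*74445 = -9528960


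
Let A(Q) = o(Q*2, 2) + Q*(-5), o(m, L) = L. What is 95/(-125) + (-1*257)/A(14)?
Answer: 5133/1700 ≈ 3.0194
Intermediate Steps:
A(Q) = 2 - 5*Q (A(Q) = 2 + Q*(-5) = 2 - 5*Q)
95/(-125) + (-1*257)/A(14) = 95/(-125) + (-1*257)/(2 - 5*14) = 95*(-1/125) - 257/(2 - 70) = -19/25 - 257/(-68) = -19/25 - 257*(-1/68) = -19/25 + 257/68 = 5133/1700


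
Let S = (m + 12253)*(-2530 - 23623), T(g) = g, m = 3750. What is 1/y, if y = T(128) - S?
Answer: 1/418526587 ≈ 2.3893e-9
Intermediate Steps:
S = -418526459 (S = (3750 + 12253)*(-2530 - 23623) = 16003*(-26153) = -418526459)
y = 418526587 (y = 128 - 1*(-418526459) = 128 + 418526459 = 418526587)
1/y = 1/418526587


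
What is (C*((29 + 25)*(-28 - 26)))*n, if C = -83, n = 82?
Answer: 19846296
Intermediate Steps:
(C*((29 + 25)*(-28 - 26)))*n = -83*(29 + 25)*(-28 - 26)*82 = -4482*(-54)*82 = -83*(-2916)*82 = 242028*82 = 19846296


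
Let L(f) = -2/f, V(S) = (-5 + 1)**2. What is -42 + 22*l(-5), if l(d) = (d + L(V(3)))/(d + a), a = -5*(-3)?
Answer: -2131/40 ≈ -53.275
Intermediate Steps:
V(S) = 16 (V(S) = (-4)**2 = 16)
a = 15
l(d) = (-1/8 + d)/(15 + d) (l(d) = (d - 2/16)/(d + 15) = (d - 2*1/16)/(15 + d) = (d - 1/8)/(15 + d) = (-1/8 + d)/(15 + d))
-42 + 22*l(-5) = -42 + 22*((-1/8 - 5)/(15 - 5)) = -42 + 22*(-41/8/10) = -42 + 22*((1/10)*(-41/8)) = -42 + 22*(-41/80) = -42 - 451/40 = -2131/40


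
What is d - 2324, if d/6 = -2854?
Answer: -19448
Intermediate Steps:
d = -17124 (d = 6*(-2854) = -17124)
d - 2324 = -17124 - 2324 = -19448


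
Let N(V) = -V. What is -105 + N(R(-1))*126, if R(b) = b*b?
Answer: -231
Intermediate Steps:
R(b) = b**2
-105 + N(R(-1))*126 = -105 - 1*(-1)**2*126 = -105 - 1*1*126 = -105 - 1*126 = -105 - 126 = -231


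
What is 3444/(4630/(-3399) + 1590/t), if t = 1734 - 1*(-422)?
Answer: -1147203288/208085 ≈ -5513.1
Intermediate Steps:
t = 2156 (t = 1734 + 422 = 2156)
3444/(4630/(-3399) + 1590/t) = 3444/(4630/(-3399) + 1590/2156) = 3444/(4630*(-1/3399) + 1590*(1/2156)) = 3444/(-4630/3399 + 795/1078) = 3444/(-208085/333102) = 3444*(-333102/208085) = -1147203288/208085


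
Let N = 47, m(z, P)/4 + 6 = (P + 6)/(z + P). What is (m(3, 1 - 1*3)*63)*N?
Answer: -23688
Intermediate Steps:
m(z, P) = -24 + 4*(6 + P)/(P + z) (m(z, P) = -24 + 4*((P + 6)/(z + P)) = -24 + 4*((6 + P)/(P + z)) = -24 + 4*(6 + P)/(P + z))
(m(3, 1 - 1*3)*63)*N = ((4*(6 - 6*3 - 5*(1 - 1*3))/((1 - 1*3) + 3))*63)*47 = ((4*(6 - 18 - 5*(1 - 3))/((1 - 3) + 3))*63)*47 = ((4*(6 - 18 - 5*(-2))/(-2 + 3))*63)*47 = ((4*(6 - 18 + 10)/1)*63)*47 = ((4*1*(-2))*63)*47 = -8*63*47 = -504*47 = -23688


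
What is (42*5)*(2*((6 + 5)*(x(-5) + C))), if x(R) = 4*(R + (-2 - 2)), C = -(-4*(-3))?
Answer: -221760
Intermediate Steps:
C = -12 ≈ -12.000
x(R) = -16 + 4*R (x(R) = 4*(R - 4) = 4*(-4 + R) = -16 + 4*R)
(42*5)*(2*((6 + 5)*(x(-5) + C))) = (42*5)*(2*((6 + 5)*((-16 + 4*(-5)) - 12))) = 210*(2*(11*((-16 - 20) - 12))) = 210*(2*(11*(-36 - 12))) = 210*(2*(11*(-48))) = 210*(2*(-528)) = 210*(-1056) = -221760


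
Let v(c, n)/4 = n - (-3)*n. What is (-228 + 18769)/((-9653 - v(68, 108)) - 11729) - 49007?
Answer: -1132570311/23110 ≈ -49008.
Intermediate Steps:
v(c, n) = 16*n (v(c, n) = 4*(n - (-3)*n) = 4*(n + 3*n) = 4*(4*n) = 16*n)
(-228 + 18769)/((-9653 - v(68, 108)) - 11729) - 49007 = (-228 + 18769)/((-9653 - 16*108) - 11729) - 49007 = 18541/((-9653 - 1*1728) - 11729) - 49007 = 18541/((-9653 - 1728) - 11729) - 49007 = 18541/(-11381 - 11729) - 49007 = 18541/(-23110) - 49007 = 18541*(-1/23110) - 49007 = -18541/23110 - 49007 = -1132570311/23110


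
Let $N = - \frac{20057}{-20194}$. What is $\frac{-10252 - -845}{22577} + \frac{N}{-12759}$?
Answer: $- \frac{2424215726011}{5817082488942} \approx -0.41674$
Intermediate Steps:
$N = \frac{20057}{20194}$ ($N = \left(-20057\right) \left(- \frac{1}{20194}\right) = \frac{20057}{20194} \approx 0.99322$)
$\frac{-10252 - -845}{22577} + \frac{N}{-12759} = \frac{-10252 - -845}{22577} + \frac{20057}{20194 \left(-12759\right)} = \left(-10252 + 845\right) \frac{1}{22577} + \frac{20057}{20194} \left(- \frac{1}{12759}\right) = \left(-9407\right) \frac{1}{22577} - \frac{20057}{257655246} = - \frac{9407}{22577} - \frac{20057}{257655246} = - \frac{2424215726011}{5817082488942}$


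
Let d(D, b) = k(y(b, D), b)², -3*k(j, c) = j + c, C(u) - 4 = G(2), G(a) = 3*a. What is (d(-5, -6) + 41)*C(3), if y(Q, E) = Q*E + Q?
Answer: 770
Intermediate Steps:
y(Q, E) = Q + E*Q (y(Q, E) = E*Q + Q = Q + E*Q)
C(u) = 10 (C(u) = 4 + 3*2 = 4 + 6 = 10)
k(j, c) = -c/3 - j/3 (k(j, c) = -(j + c)/3 = -(c + j)/3 = -c/3 - j/3)
d(D, b) = (-b/3 - b*(1 + D)/3)²
(d(-5, -6) + 41)*C(3) = ((⅑)*(-6)²*(2 - 5)² + 41)*10 = ((⅑)*36*(-3)² + 41)*10 = ((⅑)*36*9 + 41)*10 = (36 + 41)*10 = 77*10 = 770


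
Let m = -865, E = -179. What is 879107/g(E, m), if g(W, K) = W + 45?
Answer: -13121/2 ≈ -6560.5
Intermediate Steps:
g(W, K) = 45 + W
879107/g(E, m) = 879107/(45 - 179) = 879107/(-134) = 879107*(-1/134) = -13121/2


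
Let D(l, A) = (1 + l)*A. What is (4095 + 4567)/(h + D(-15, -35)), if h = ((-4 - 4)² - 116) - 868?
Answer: -4331/215 ≈ -20.144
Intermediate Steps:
h = -920 (h = ((-8)² - 116) - 868 = (64 - 116) - 868 = -52 - 868 = -920)
D(l, A) = A*(1 + l)
(4095 + 4567)/(h + D(-15, -35)) = (4095 + 4567)/(-920 - 35*(1 - 15)) = 8662/(-920 - 35*(-14)) = 8662/(-920 + 490) = 8662/(-430) = 8662*(-1/430) = -4331/215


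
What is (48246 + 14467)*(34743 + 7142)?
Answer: 2626734005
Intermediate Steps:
(48246 + 14467)*(34743 + 7142) = 62713*41885 = 2626734005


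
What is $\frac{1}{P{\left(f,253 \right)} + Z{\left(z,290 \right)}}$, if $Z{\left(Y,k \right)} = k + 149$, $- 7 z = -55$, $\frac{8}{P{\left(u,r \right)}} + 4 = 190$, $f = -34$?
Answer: $\frac{93}{40831} \approx 0.0022777$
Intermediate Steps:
$P{\left(u,r \right)} = \frac{4}{93}$ ($P{\left(u,r \right)} = \frac{8}{-4 + 190} = \frac{8}{186} = 8 \cdot \frac{1}{186} = \frac{4}{93}$)
$z = \frac{55}{7}$ ($z = \left(- \frac{1}{7}\right) \left(-55\right) = \frac{55}{7} \approx 7.8571$)
$Z{\left(Y,k \right)} = 149 + k$
$\frac{1}{P{\left(f,253 \right)} + Z{\left(z,290 \right)}} = \frac{1}{\frac{4}{93} + \left(149 + 290\right)} = \frac{1}{\frac{4}{93} + 439} = \frac{1}{\frac{40831}{93}} = \frac{93}{40831}$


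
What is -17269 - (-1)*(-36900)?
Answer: -54169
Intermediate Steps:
-17269 - (-1)*(-36900) = -17269 - 1*36900 = -17269 - 36900 = -54169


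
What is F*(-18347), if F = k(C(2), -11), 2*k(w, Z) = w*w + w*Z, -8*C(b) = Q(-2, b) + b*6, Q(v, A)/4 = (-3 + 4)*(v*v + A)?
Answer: -5118813/8 ≈ -6.3985e+5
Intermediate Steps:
Q(v, A) = 4*A + 4*v² (Q(v, A) = 4*((-3 + 4)*(v*v + A)) = 4*(1*(v² + A)) = 4*(1*(A + v²)) = 4*(A + v²) = 4*A + 4*v²)
C(b) = -2 - 5*b/4 (C(b) = -((4*b + 4*(-2)²) + b*6)/8 = -((4*b + 4*4) + 6*b)/8 = -((4*b + 16) + 6*b)/8 = -((16 + 4*b) + 6*b)/8 = -(16 + 10*b)/8 = -2 - 5*b/4)
k(w, Z) = w²/2 + Z*w/2 (k(w, Z) = (w*w + w*Z)/2 = (w² + Z*w)/2 = w²/2 + Z*w/2)
F = 279/8 (F = (-2 - 5/4*2)*(-11 + (-2 - 5/4*2))/2 = (-2 - 5/2)*(-11 + (-2 - 5/2))/2 = (½)*(-9/2)*(-11 - 9/2) = (½)*(-9/2)*(-31/2) = 279/8 ≈ 34.875)
F*(-18347) = (279/8)*(-18347) = -5118813/8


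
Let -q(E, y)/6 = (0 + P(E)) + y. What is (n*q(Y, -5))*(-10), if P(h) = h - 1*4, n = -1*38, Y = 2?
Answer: 15960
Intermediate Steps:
n = -38
P(h) = -4 + h (P(h) = h - 4 = -4 + h)
q(E, y) = 24 - 6*E - 6*y (q(E, y) = -6*((0 + (-4 + E)) + y) = -6*((-4 + E) + y) = -6*(-4 + E + y) = 24 - 6*E - 6*y)
(n*q(Y, -5))*(-10) = -38*(24 - 6*2 - 6*(-5))*(-10) = -38*(24 - 12 + 30)*(-10) = -38*42*(-10) = -1596*(-10) = 15960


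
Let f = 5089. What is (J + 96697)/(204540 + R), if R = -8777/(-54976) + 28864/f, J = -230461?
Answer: -12474512460032/19075457698659 ≈ -0.65396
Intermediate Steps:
R = 1631493417/279772864 (R = -8777/(-54976) + 28864/5089 = -8777*(-1/54976) + 28864*(1/5089) = 8777/54976 + 28864/5089 = 1631493417/279772864 ≈ 5.8315)
(J + 96697)/(204540 + R) = (-230461 + 96697)/(204540 + 1631493417/279772864) = -133764/57226373095977/279772864 = -133764*279772864/57226373095977 = -12474512460032/19075457698659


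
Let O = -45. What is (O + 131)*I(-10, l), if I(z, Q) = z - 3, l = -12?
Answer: -1118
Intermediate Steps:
I(z, Q) = -3 + z
(O + 131)*I(-10, l) = (-45 + 131)*(-3 - 10) = 86*(-13) = -1118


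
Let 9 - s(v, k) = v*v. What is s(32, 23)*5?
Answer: -5075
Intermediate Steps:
s(v, k) = 9 - v**2 (s(v, k) = 9 - v*v = 9 - v**2)
s(32, 23)*5 = (9 - 1*32**2)*5 = (9 - 1*1024)*5 = (9 - 1024)*5 = -1015*5 = -5075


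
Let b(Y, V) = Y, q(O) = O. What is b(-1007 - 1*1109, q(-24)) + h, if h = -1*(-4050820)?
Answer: 4048704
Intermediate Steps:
h = 4050820
b(-1007 - 1*1109, q(-24)) + h = (-1007 - 1*1109) + 4050820 = (-1007 - 1109) + 4050820 = -2116 + 4050820 = 4048704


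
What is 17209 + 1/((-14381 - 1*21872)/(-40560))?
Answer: 623918437/36253 ≈ 17210.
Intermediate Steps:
17209 + 1/((-14381 - 1*21872)/(-40560)) = 17209 + 1/((-14381 - 21872)*(-1/40560)) = 17209 + 1/(-36253*(-1/40560)) = 17209 + 1/(36253/40560) = 17209 + 40560/36253 = 623918437/36253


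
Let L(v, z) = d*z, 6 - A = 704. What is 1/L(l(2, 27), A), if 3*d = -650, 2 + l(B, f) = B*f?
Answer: 3/453700 ≈ 6.6123e-6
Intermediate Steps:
A = -698 (A = 6 - 1*704 = 6 - 704 = -698)
l(B, f) = -2 + B*f
d = -650/3 (d = (⅓)*(-650) = -650/3 ≈ -216.67)
L(v, z) = -650*z/3
1/L(l(2, 27), A) = 1/(-650/3*(-698)) = 1/(453700/3) = 3/453700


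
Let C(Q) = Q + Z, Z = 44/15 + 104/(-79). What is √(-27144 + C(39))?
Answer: I*√38059248165/1185 ≈ 164.63*I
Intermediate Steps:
Z = 1916/1185 (Z = 44*(1/15) + 104*(-1/79) = 44/15 - 104/79 = 1916/1185 ≈ 1.6169)
C(Q) = 1916/1185 + Q (C(Q) = Q + 1916/1185 = 1916/1185 + Q)
√(-27144 + C(39)) = √(-27144 + (1916/1185 + 39)) = √(-27144 + 48131/1185) = √(-32117509/1185) = I*√38059248165/1185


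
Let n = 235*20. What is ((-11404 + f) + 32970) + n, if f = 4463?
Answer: 30729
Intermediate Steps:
n = 4700
((-11404 + f) + 32970) + n = ((-11404 + 4463) + 32970) + 4700 = (-6941 + 32970) + 4700 = 26029 + 4700 = 30729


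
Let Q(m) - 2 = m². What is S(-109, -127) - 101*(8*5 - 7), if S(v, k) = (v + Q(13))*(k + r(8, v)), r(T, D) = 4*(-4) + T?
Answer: -11703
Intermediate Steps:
Q(m) = 2 + m²
r(T, D) = -16 + T
S(v, k) = (-8 + k)*(171 + v) (S(v, k) = (v + (2 + 13²))*(k + (-16 + 8)) = (v + (2 + 169))*(k - 8) = (v + 171)*(-8 + k) = (171 + v)*(-8 + k) = (-8 + k)*(171 + v))
S(-109, -127) - 101*(8*5 - 7) = (-1368 - 8*(-109) + 171*(-127) - 127*(-109)) - 101*(8*5 - 7) = (-1368 + 872 - 21717 + 13843) - 101*(40 - 7) = -8370 - 101*33 = -8370 - 3333 = -11703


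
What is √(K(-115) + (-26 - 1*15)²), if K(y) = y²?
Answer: √14906 ≈ 122.09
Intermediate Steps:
√(K(-115) + (-26 - 1*15)²) = √((-115)² + (-26 - 1*15)²) = √(13225 + (-26 - 15)²) = √(13225 + (-41)²) = √(13225 + 1681) = √14906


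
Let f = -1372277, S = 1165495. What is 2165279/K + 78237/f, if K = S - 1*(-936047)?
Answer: 2806944228829/2883897751134 ≈ 0.97332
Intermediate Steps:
K = 2101542 (K = 1165495 - 1*(-936047) = 1165495 + 936047 = 2101542)
2165279/K + 78237/f = 2165279/2101542 + 78237/(-1372277) = 2165279*(1/2101542) + 78237*(-1/1372277) = 2165279/2101542 - 78237/1372277 = 2806944228829/2883897751134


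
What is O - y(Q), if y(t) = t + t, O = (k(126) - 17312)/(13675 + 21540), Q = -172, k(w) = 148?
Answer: 12096796/35215 ≈ 343.51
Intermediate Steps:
O = -17164/35215 (O = (148 - 17312)/(13675 + 21540) = -17164/35215 ≈ -0.48741)
y(t) = 2*t
O - y(Q) = -17164/35215 - 2*(-172) = -17164/35215 - 1*(-344) = -17164/35215 + 344 = 12096796/35215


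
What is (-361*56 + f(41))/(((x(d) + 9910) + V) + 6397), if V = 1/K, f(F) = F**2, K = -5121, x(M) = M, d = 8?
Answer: -8628885/7595374 ≈ -1.1361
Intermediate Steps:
V = -1/5121 (V = 1/(-5121) = -1/5121 ≈ -0.00019527)
(-361*56 + f(41))/(((x(d) + 9910) + V) + 6397) = (-361*56 + 41**2)/(((8 + 9910) - 1/5121) + 6397) = (-20216 + 1681)/((9918 - 1/5121) + 6397) = -18535/(50790077/5121 + 6397) = -18535/83549114/5121 = -18535*5121/83549114 = -8628885/7595374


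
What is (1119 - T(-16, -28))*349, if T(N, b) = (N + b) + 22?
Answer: 398209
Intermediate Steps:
T(N, b) = 22 + N + b
(1119 - T(-16, -28))*349 = (1119 - (22 - 16 - 28))*349 = (1119 - 1*(-22))*349 = (1119 + 22)*349 = 1141*349 = 398209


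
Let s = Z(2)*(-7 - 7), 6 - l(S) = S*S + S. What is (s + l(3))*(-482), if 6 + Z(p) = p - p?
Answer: -37596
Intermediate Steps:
l(S) = 6 - S - S**2 (l(S) = 6 - (S*S + S) = 6 - (S**2 + S) = 6 - (S + S**2) = 6 + (-S - S**2) = 6 - S - S**2)
Z(p) = -6 (Z(p) = -6 + (p - p) = -6 + 0 = -6)
s = 84 (s = -6*(-7 - 7) = -6*(-14) = 84)
(s + l(3))*(-482) = (84 + (6 - 1*3 - 1*3**2))*(-482) = (84 + (6 - 3 - 1*9))*(-482) = (84 + (6 - 3 - 9))*(-482) = (84 - 6)*(-482) = 78*(-482) = -37596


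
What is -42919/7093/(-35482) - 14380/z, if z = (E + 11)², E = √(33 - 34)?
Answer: -108571928834801/936478306546 + 79090*I/3721 ≈ -115.94 + 21.255*I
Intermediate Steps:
E = I (E = √(-1) = I ≈ 1.0*I)
z = (11 + I)² (z = (I + 11)² = (11 + I)² ≈ 120.0 + 22.0*I)
-42919/7093/(-35482) - 14380/z = -42919/7093/(-35482) - 14380/(11 + I)² = -42919*1/7093*(-1/35482) - 14380/(11 + I)² = -42919/7093*(-1/35482) - 14380/(11 + I)² = 42919/251673826 - 14380/(11 + I)²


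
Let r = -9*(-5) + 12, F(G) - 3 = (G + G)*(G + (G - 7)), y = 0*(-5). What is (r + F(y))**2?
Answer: 3600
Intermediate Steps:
y = 0
F(G) = 3 + 2*G*(-7 + 2*G) (F(G) = 3 + (G + G)*(G + (G - 7)) = 3 + (2*G)*(G + (-7 + G)) = 3 + (2*G)*(-7 + 2*G) = 3 + 2*G*(-7 + 2*G))
r = 57 (r = 45 + 12 = 57)
(r + F(y))**2 = (57 + (3 - 14*0 + 4*0**2))**2 = (57 + (3 + 0 + 4*0))**2 = (57 + (3 + 0 + 0))**2 = (57 + 3)**2 = 60**2 = 3600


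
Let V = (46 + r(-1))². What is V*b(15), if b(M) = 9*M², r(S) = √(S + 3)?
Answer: 4288950 + 186300*√2 ≈ 4.5524e+6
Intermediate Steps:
r(S) = √(3 + S)
V = (46 + √2)² (V = (46 + √(3 - 1))² = (46 + √2)² ≈ 2248.1)
V*b(15) = (46 + √2)²*(9*15²) = (46 + √2)²*(9*225) = (46 + √2)²*2025 = 2025*(46 + √2)²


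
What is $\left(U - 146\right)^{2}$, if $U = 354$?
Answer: $43264$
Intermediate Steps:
$\left(U - 146\right)^{2} = \left(354 - 146\right)^{2} = 208^{2} = 43264$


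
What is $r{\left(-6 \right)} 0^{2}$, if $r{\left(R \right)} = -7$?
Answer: $0$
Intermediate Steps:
$r{\left(-6 \right)} 0^{2} = - 7 \cdot 0^{2} = \left(-7\right) 0 = 0$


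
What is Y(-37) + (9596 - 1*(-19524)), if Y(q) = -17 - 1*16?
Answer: 29087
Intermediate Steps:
Y(q) = -33 (Y(q) = -17 - 16 = -33)
Y(-37) + (9596 - 1*(-19524)) = -33 + (9596 - 1*(-19524)) = -33 + (9596 + 19524) = -33 + 29120 = 29087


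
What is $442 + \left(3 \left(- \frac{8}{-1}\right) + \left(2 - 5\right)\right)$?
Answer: $463$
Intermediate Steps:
$442 + \left(3 \left(- \frac{8}{-1}\right) + \left(2 - 5\right)\right) = 442 - \left(3 - 3 \left(\left(-8\right) \left(-1\right)\right)\right) = 442 + \left(3 \cdot 8 - 3\right) = 442 + \left(24 - 3\right) = 442 + 21 = 463$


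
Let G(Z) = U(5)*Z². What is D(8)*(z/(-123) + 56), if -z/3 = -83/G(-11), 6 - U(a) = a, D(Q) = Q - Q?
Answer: 0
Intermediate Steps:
D(Q) = 0
U(a) = 6 - a
G(Z) = Z² (G(Z) = (6 - 1*5)*Z² = (6 - 5)*Z² = 1*Z² = Z²)
z = 249/121 (z = -(-249)/((-11)²) = -(-249)/121 = -3*(-83/121) = 249/121 ≈ 2.0578)
D(8)*(z/(-123) + 56) = 0*((249/121)/(-123) + 56) = 0*((249/121)*(-1/123) + 56) = 0*(-83/4961 + 56) = 0*(277733/4961) = 0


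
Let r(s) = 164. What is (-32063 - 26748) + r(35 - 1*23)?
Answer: -58647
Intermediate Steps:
(-32063 - 26748) + r(35 - 1*23) = (-32063 - 26748) + 164 = -58811 + 164 = -58647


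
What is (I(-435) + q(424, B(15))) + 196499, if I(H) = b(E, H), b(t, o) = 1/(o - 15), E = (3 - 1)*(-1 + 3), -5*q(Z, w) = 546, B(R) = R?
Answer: 88375409/450 ≈ 1.9639e+5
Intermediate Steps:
q(Z, w) = -546/5 (q(Z, w) = -⅕*546 = -546/5)
E = 4 (E = 2*2 = 4)
b(t, o) = 1/(-15 + o)
I(H) = 1/(-15 + H)
(I(-435) + q(424, B(15))) + 196499 = (1/(-15 - 435) - 546/5) + 196499 = (1/(-450) - 546/5) + 196499 = (-1/450 - 546/5) + 196499 = -49141/450 + 196499 = 88375409/450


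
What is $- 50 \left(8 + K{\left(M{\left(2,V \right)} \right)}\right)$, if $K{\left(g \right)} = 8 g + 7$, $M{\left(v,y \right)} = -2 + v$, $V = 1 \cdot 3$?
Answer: $-750$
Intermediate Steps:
$V = 3$
$K{\left(g \right)} = 7 + 8 g$
$- 50 \left(8 + K{\left(M{\left(2,V \right)} \right)}\right) = - 50 \left(8 + \left(7 + 8 \left(-2 + 2\right)\right)\right) = - 50 \left(8 + \left(7 + 8 \cdot 0\right)\right) = - 50 \left(8 + \left(7 + 0\right)\right) = - 50 \left(8 + 7\right) = \left(-50\right) 15 = -750$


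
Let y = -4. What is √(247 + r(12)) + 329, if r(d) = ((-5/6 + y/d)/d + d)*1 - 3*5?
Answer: 329 + √35122/12 ≈ 344.62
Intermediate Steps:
r(d) = -15 + d + (-⅚ - 4/d)/d (r(d) = ((-5/6 - 4/d)/d + d)*1 - 3*5 = ((-5*⅙ - 4/d)/d + d)*1 - 15 = ((-⅚ - 4/d)/d + d)*1 - 15 = (d + (-⅚ - 4/d)/d)*1 - 15 = (d + (-⅚ - 4/d)/d) - 15 = -15 + d + (-⅚ - 4/d)/d)
√(247 + r(12)) + 329 = √(247 + (-15 + 12 - 4/12² - ⅚/12)) + 329 = √(247 + (-15 + 12 - 4*1/144 - ⅚*1/12)) + 329 = √(247 + (-15 + 12 - 1/36 - 5/72)) + 329 = √(247 - 223/72) + 329 = √(17561/72) + 329 = √35122/12 + 329 = 329 + √35122/12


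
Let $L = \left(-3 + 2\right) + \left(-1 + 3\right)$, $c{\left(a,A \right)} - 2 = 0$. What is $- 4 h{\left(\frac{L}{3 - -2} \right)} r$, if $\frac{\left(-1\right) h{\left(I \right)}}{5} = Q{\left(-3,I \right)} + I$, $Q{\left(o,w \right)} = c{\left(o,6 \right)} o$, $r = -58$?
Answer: $6728$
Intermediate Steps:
$c{\left(a,A \right)} = 2$ ($c{\left(a,A \right)} = 2 + 0 = 2$)
$Q{\left(o,w \right)} = 2 o$
$L = 1$ ($L = -1 + 2 = 1$)
$h{\left(I \right)} = 30 - 5 I$ ($h{\left(I \right)} = - 5 \left(2 \left(-3\right) + I\right) = - 5 \left(-6 + I\right) = 30 - 5 I$)
$- 4 h{\left(\frac{L}{3 - -2} \right)} r = - 4 \left(30 - 5 \cdot 1 \frac{1}{3 - -2}\right) \left(-58\right) = - 4 \left(30 - 5 \cdot 1 \frac{1}{3 + 2}\right) \left(-58\right) = - 4 \left(30 - 5 \cdot 1 \cdot \frac{1}{5}\right) \left(-58\right) = - 4 \left(30 - 1\right) \left(-58\right) = \left(-4\right) 29 \left(-58\right) = \left(-116\right) \left(-58\right) = 6728$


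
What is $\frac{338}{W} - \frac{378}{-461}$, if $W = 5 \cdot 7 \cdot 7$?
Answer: $\frac{248428}{112945} \approx 2.1995$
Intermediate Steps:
$W = 245$ ($W = 35 \cdot 7 = 245$)
$\frac{338}{W} - \frac{378}{-461} = \frac{338}{245} - \frac{378}{-461} = 338 \cdot \frac{1}{245} - - \frac{378}{461} = \frac{338}{245} + \frac{378}{461} = \frac{248428}{112945}$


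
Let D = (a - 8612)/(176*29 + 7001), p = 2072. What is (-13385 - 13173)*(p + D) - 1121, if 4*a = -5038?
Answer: -221955824296/4035 ≈ -5.5008e+7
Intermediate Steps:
a = -2519/2 (a = (¼)*(-5038) = -2519/2 ≈ -1259.5)
D = -6581/8070 (D = (-2519/2 - 8612)/(176*29 + 7001) = -19743/(2*(5104 + 7001)) = -19743/2/12105 = -19743/2*1/12105 = -6581/8070 ≈ -0.81549)
(-13385 - 13173)*(p + D) - 1121 = (-13385 - 13173)*(2072 - 6581/8070) - 1121 = -26558*16714459/8070 - 1121 = -221951301061/4035 - 1121 = -221955824296/4035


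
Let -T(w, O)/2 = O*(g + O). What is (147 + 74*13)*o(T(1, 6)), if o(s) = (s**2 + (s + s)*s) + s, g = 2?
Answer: 30555168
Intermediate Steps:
T(w, O) = -2*O*(2 + O)
o(s) = s + 3*s**2 (o(s) = (s**2 + (2*s)*s) + s = (s**2 + 2*s**2) + s = 3*s**2 + s = s + 3*s**2)
(147 + 74*13)*o(T(1, 6)) = (147 + 74*13)*((-2*6*(2 + 6))*(1 + 3*(-2*6*(2 + 6)))) = (147 + 962)*((-2*6*8)*(1 + 3*(-2*6*8))) = 1109*(-96*(1 + 3*(-96))) = 1109*(-96*(1 - 288)) = 1109*(-96*(-287)) = 1109*27552 = 30555168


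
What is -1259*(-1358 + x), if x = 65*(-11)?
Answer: 2609907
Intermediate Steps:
x = -715
-1259*(-1358 + x) = -1259*(-1358 - 715) = -1259*(-2073) = 2609907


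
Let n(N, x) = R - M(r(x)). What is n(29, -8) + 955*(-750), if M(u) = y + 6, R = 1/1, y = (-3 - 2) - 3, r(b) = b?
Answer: -716247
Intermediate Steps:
y = -8 (y = -5 - 3 = -8)
R = 1
M(u) = -2 (M(u) = -8 + 6 = -2)
n(N, x) = 3 (n(N, x) = 1 - 1*(-2) = 1 + 2 = 3)
n(29, -8) + 955*(-750) = 3 + 955*(-750) = 3 - 716250 = -716247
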